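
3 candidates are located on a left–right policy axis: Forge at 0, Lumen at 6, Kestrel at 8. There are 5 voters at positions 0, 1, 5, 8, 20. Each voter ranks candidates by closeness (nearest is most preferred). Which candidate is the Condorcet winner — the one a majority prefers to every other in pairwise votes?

Lumen

With single-peaked preferences on a line, the Condorcet winner is the candidate closest to the median voter.
The median voter (position 5) is closest to Lumen at 6.
Check: Lumen vs Forge — voters closer to Lumen: 3 of 5.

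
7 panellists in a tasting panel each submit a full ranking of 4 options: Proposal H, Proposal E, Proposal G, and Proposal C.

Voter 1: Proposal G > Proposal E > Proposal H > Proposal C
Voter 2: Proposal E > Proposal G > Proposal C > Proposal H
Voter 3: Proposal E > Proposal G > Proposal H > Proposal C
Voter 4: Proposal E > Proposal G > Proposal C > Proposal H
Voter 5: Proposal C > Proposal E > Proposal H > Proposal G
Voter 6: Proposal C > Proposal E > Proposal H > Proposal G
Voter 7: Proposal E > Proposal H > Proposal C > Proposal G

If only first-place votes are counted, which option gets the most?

First-place vote totals:
  Proposal H: 0
  Proposal E: 4
  Proposal G: 1
  Proposal C: 2
Proposal E has the most first-place votes.

Proposal E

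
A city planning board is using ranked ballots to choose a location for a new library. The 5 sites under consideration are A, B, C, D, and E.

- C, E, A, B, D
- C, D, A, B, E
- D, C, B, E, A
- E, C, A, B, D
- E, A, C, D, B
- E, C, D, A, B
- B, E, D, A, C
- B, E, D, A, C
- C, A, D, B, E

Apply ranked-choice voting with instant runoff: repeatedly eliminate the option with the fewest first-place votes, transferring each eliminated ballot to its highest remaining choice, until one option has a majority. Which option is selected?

Round 1: C 3, E 3, B 2, D 1, A 0. A has the fewest and is eliminated.
Round 2: C 3, E 3, B 2, D 1. D has the fewest and is eliminated.
Round 3: C 4, E 3, B 2. B has the fewest and is eliminated.
Round 4: E 5, C 4. E has a majority.

E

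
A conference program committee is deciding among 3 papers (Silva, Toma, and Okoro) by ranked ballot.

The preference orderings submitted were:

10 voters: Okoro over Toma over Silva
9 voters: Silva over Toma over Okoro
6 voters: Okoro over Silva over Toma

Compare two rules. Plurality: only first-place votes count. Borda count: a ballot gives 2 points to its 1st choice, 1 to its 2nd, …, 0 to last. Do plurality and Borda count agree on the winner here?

Yes

Plurality first-place counts: Silva 9, Toma 0, Okoro 16 → Okoro.
Borda totals: Silva 24, Toma 19, Okoro 32 → Okoro.
The two rules agree on Okoro.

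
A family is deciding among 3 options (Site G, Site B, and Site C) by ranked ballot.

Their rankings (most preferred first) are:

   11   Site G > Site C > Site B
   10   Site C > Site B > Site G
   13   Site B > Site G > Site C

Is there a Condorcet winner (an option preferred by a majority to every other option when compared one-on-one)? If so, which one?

There is no Condorcet winner

Head-to-head results (34 voters total):
Site G vs Site B: Site B wins 23–11.
Site G vs Site C: Site G wins 24–10.
Site B vs Site C: Site C wins 21–13.
No candidate beats all others: Site G beats Site C beats Site B beats Site G, a majority cycle.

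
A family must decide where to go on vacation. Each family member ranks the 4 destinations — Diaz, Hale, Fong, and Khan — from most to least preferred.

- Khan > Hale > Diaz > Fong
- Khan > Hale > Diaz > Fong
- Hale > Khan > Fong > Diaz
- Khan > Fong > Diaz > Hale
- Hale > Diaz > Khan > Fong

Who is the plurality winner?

Khan

First-place vote totals:
  Diaz: 0
  Hale: 2
  Fong: 0
  Khan: 3
Khan has the most first-place votes.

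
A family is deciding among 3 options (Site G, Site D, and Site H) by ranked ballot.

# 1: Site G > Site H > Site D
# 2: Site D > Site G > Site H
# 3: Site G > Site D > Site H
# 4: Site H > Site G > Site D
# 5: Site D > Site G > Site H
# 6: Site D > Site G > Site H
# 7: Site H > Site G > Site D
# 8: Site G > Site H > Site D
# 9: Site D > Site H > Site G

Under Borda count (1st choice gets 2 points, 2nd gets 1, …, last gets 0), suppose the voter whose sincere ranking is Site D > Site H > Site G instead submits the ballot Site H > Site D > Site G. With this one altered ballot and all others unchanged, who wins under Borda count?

Site G

Borda totals with the altered ballot: Site G 11, Site D 8, Site H 8.
The winner is unchanged: still Site G.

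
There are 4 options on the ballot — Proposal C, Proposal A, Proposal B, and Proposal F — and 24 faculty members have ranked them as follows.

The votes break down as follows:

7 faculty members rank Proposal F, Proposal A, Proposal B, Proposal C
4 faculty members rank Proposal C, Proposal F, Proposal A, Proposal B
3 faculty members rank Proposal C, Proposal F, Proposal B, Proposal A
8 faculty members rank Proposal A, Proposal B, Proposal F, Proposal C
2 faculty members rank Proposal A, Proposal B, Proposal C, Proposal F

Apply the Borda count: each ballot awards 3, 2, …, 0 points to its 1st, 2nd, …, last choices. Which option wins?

Borda scores:
  Proposal C: 7·0 + 4·3 + 3·3 + 8·0 + 2·1 = 23
  Proposal A: 7·2 + 4·1 + 3·0 + 8·3 + 2·3 = 48
  Proposal B: 7·1 + 4·0 + 3·1 + 8·2 + 2·2 = 30
  Proposal F: 7·3 + 4·2 + 3·2 + 8·1 + 2·0 = 43
Proposal A has the highest total.

Proposal A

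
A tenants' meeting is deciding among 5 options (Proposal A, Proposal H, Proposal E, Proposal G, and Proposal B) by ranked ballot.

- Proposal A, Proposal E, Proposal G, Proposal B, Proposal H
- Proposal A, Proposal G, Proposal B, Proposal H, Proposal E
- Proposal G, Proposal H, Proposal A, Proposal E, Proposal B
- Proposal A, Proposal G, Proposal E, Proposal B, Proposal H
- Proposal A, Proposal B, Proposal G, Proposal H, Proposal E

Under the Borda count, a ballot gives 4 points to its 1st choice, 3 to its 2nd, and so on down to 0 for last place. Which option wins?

Proposal A

Borda scores:
  Proposal A: 4 + 4 + 2 + 4 + 4 = 18
  Proposal H: 0 + 1 + 3 + 0 + 1 = 5
  Proposal E: 3 + 0 + 1 + 2 + 0 = 6
  Proposal G: 2 + 3 + 4 + 3 + 2 = 14
  Proposal B: 1 + 2 + 0 + 1 + 3 = 7
Proposal A has the highest total.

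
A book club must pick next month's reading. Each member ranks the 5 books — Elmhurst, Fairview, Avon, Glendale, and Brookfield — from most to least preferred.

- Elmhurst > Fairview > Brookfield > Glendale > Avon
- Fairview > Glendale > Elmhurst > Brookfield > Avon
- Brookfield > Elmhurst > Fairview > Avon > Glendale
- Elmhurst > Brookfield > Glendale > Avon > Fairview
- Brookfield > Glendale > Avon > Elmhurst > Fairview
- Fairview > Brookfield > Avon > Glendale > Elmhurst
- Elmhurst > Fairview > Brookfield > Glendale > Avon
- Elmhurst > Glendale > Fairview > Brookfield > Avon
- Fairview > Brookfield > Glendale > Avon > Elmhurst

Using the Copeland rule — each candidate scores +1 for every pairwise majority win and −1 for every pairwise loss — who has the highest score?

Pairwise results:
  Elmhurst vs Fairview: Elmhurst wins 6–3.
  Elmhurst vs Avon: Elmhurst wins 6–3.
  Elmhurst vs Glendale: Elmhurst wins 5–4.
  Elmhurst vs Brookfield: Elmhurst wins 5–4.
  Fairview vs Avon: Fairview wins 7–2.
  Fairview vs Glendale: Fairview wins 6–3.
  Fairview vs Brookfield: Fairview wins 6–3.
  Avon vs Glendale: Glendale wins 7–2.
  Avon vs Brookfield: Brookfield wins 9–0.
  Glendale vs Brookfield: Brookfield wins 7–2.
Copeland scores (wins − losses):
  Elmhurst: 4 − 0 = 4
  Fairview: 3 − 1 = 2
  Avon: 0 − 4 = -4
  Glendale: 1 − 3 = -2
  Brookfield: 2 − 2 = 0
Elmhurst has the best Copeland score.

Elmhurst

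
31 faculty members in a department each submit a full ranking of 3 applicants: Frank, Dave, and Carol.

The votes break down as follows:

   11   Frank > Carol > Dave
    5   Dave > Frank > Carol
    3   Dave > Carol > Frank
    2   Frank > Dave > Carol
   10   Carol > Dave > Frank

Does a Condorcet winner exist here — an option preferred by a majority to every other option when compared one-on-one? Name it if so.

No Condorcet winner

Head-to-head results (31 voters total):
Frank vs Dave: Dave wins 18–13.
Frank vs Carol: Frank wins 18–13.
Dave vs Carol: Carol wins 21–10.
No candidate beats all others: Frank beats Carol beats Dave beats Frank, a majority cycle.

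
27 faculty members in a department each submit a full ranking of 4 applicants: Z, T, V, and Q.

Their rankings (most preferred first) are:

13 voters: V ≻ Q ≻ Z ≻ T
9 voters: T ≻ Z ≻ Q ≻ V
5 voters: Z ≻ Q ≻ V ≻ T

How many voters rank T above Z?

9

Ballots ranking T above Z: 9.
Ballots ranking Z above T: 13+5 = 18.
So 9 of 27 voters prefer T to Z.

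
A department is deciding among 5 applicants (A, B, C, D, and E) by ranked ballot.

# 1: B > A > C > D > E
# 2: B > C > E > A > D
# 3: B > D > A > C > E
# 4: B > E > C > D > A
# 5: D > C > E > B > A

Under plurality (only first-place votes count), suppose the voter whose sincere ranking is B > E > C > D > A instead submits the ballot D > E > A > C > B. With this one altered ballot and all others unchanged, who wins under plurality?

First-place totals with the altered ballot: A 0, B 3, C 0, D 2, E 0.
The winner is unchanged: still B.

B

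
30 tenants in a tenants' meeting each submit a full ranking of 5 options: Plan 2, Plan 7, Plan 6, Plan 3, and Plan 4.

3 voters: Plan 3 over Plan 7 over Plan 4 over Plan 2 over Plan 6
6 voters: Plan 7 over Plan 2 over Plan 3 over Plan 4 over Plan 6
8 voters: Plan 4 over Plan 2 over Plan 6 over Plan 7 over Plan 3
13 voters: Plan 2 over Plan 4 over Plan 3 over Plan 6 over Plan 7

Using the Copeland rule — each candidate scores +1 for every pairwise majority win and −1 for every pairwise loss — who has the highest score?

Pairwise results:
  Plan 2 vs Plan 7: Plan 2 wins 21–9.
  Plan 2 vs Plan 6: Plan 2 wins 30–0.
  Plan 2 vs Plan 3: Plan 2 wins 27–3.
  Plan 2 vs Plan 4: Plan 2 wins 19–11.
  Plan 7 vs Plan 6: Plan 6 wins 21–9.
  Plan 7 vs Plan 3: Plan 3 wins 16–14.
  Plan 7 vs Plan 4: Plan 4 wins 21–9.
  Plan 6 vs Plan 3: Plan 3 wins 22–8.
  Plan 6 vs Plan 4: Plan 4 wins 30–0.
  Plan 3 vs Plan 4: Plan 4 wins 21–9.
Copeland scores (wins − losses):
  Plan 2: 4 − 0 = 4
  Plan 7: 0 − 4 = -4
  Plan 6: 1 − 3 = -2
  Plan 3: 2 − 2 = 0
  Plan 4: 3 − 1 = 2
Plan 2 has the best Copeland score.

Plan 2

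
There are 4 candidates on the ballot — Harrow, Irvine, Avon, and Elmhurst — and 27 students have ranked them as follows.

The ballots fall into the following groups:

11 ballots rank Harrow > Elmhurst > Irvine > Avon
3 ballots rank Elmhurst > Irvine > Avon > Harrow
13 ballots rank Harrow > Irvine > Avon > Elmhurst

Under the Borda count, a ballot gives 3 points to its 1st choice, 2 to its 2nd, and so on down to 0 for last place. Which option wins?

Borda scores:
  Harrow: 11·3 + 3·0 + 13·3 = 72
  Irvine: 11·1 + 3·2 + 13·2 = 43
  Avon: 11·0 + 3·1 + 13·1 = 16
  Elmhurst: 11·2 + 3·3 + 13·0 = 31
Harrow has the highest total.

Harrow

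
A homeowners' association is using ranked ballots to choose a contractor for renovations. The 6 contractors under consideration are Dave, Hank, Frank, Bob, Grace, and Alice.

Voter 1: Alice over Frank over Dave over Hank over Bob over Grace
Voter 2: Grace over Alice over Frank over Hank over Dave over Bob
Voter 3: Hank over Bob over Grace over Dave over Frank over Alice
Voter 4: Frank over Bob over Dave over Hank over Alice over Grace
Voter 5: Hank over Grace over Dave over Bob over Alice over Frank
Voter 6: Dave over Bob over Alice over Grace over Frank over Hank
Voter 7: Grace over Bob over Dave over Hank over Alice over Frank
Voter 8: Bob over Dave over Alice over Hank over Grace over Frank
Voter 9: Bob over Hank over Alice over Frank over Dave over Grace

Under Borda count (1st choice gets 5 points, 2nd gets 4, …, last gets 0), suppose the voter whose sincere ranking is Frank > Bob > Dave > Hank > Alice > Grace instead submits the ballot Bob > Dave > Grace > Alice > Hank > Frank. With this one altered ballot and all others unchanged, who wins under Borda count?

Bob

Borda totals with the altered ballot: Dave 26, Hank 23, Frank 11, Bob 30, Grace 23, Alice 22.
The winner is unchanged: still Bob.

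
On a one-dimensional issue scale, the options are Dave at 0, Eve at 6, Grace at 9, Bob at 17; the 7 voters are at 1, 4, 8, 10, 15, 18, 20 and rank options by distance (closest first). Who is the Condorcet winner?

Grace

With single-peaked preferences on a line, the Condorcet winner is the candidate closest to the median voter.
The median voter (position 10) is closest to Grace at 9.
Check: Grace vs Dave — voters closer to Grace: 5 of 7.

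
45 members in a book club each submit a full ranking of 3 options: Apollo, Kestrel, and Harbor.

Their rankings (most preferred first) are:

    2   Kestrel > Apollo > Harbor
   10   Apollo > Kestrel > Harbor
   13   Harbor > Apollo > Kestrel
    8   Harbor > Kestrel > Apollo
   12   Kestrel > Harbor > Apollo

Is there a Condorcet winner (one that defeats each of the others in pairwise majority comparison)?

Head-to-head results (45 voters total):
Apollo vs Kestrel: Apollo wins 23–22.
Apollo vs Harbor: Harbor wins 33–12.
Kestrel vs Harbor: Kestrel wins 24–21.
No candidate beats all others: Apollo beats Kestrel beats Harbor beats Apollo, a majority cycle.

No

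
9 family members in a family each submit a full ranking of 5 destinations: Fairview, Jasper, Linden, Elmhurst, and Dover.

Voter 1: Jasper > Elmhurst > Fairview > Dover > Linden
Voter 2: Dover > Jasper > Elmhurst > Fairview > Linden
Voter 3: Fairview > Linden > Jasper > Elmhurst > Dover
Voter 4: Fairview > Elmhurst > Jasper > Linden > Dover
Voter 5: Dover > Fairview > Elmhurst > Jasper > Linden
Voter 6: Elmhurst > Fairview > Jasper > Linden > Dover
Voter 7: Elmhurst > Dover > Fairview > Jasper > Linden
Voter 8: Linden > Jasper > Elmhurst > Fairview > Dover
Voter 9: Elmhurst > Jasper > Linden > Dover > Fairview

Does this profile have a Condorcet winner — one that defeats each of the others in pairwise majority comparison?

Head-to-head results (9 voters total):
Fairview vs Jasper: Fairview wins 5–4.
Fairview vs Linden: Fairview wins 7–2.
Fairview vs Elmhurst: Elmhurst wins 6–3.
Fairview vs Dover: Fairview wins 5–4.
Jasper vs Linden: Jasper wins 7–2.
Jasper vs Elmhurst: Elmhurst wins 5–4.
Jasper vs Dover: Jasper wins 6–3.
Linden vs Elmhurst: Elmhurst wins 7–2.
Linden vs Dover: Linden wins 5–4.
Elmhurst vs Dover: Elmhurst wins 7–2.
Elmhurst beats each rival — Fairview (6–3), Jasper (5–4), Linden (7–2), Dover (7–2) — so Elmhurst is the Condorcet winner.

Yes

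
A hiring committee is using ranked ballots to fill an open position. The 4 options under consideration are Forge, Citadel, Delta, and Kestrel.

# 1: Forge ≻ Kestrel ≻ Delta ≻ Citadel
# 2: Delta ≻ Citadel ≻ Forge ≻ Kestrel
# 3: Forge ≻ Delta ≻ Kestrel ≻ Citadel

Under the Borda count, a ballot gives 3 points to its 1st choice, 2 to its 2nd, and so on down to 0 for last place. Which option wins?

Forge

Borda scores:
  Forge: 3 + 1 + 3 = 7
  Citadel: 0 + 2 + 0 = 2
  Delta: 1 + 3 + 2 = 6
  Kestrel: 2 + 0 + 1 = 3
Forge has the highest total.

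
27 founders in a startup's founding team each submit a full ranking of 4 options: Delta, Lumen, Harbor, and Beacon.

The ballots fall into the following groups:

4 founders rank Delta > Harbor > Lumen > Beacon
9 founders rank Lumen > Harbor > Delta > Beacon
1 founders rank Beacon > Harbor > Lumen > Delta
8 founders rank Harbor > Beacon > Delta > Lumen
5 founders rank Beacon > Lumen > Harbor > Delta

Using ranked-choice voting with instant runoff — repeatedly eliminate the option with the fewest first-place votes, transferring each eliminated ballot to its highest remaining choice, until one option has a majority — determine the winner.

Round 1: Lumen 9, Harbor 8, Beacon 6, Delta 4. Delta has the fewest and is eliminated.
Round 2: Harbor 12, Lumen 9, Beacon 6. Beacon has the fewest and is eliminated.
Round 3: Lumen 14, Harbor 13. Lumen has a majority.

Lumen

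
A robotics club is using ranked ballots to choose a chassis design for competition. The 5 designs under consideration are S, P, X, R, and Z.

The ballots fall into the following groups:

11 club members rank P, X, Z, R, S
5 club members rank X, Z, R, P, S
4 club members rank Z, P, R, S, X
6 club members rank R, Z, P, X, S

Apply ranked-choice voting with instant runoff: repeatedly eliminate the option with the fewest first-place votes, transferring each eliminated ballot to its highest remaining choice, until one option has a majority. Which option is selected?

P

Round 1: P 11, R 6, X 5, Z 4, S 0. S has the fewest and is eliminated.
Round 2: P 11, R 6, X 5, Z 4. Z has the fewest and is eliminated.
Round 3: P 15, R 6, X 5. P has a majority.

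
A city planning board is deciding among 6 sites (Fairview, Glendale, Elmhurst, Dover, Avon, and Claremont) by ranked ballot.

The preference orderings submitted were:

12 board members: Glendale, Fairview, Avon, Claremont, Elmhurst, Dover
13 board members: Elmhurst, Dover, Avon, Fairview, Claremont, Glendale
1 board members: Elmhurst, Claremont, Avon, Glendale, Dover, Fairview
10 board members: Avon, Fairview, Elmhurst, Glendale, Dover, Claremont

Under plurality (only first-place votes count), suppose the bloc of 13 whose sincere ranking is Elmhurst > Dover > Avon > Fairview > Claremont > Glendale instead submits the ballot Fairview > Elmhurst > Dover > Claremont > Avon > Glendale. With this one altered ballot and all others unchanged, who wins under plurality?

First-place totals with the altered ballot: Fairview 13, Glendale 12, Elmhurst 1, Dover 0, Avon 10, Claremont 0.
The switch changes the winner from Elmhurst to Fairview.

Fairview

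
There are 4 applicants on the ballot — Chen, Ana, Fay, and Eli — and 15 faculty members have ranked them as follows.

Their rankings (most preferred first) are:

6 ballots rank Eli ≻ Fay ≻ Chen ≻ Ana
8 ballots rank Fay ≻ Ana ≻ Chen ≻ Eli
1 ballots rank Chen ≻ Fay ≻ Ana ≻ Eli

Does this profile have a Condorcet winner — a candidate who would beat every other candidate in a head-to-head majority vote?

Head-to-head results (15 voters total):
Chen vs Ana: Ana wins 8–7.
Chen vs Fay: Fay wins 14–1.
Chen vs Eli: Chen wins 9–6.
Ana vs Fay: Fay wins 15–0.
Ana vs Eli: Ana wins 9–6.
Fay vs Eli: Fay wins 9–6.
Fay beats each rival — Chen (14–1), Ana (15–0), Eli (9–6) — so Fay is the Condorcet winner.

Yes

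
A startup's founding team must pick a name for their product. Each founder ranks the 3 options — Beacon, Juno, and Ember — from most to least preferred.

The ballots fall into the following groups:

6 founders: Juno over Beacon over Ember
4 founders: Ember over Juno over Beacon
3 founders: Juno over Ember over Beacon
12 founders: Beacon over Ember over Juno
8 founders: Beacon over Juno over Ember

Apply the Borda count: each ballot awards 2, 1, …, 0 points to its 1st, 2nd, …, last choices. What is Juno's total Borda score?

30

Borda scores:
  Beacon: 6·1 + 4·0 + 3·0 + 12·2 + 8·2 = 46
  Juno: 6·2 + 4·1 + 3·2 + 12·0 + 8·1 = 30
  Ember: 6·0 + 4·2 + 3·1 + 12·1 + 8·0 = 23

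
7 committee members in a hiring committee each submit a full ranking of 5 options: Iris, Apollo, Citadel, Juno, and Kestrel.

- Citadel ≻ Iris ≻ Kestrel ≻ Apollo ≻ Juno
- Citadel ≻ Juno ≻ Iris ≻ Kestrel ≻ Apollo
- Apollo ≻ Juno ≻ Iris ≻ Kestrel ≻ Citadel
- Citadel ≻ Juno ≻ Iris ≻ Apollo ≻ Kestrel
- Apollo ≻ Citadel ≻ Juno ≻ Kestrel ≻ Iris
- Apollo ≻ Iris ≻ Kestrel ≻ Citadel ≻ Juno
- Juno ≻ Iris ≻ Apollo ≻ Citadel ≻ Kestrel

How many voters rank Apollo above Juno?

Ballots ranking Apollo above Juno: 4.
Ballots ranking Juno above Apollo: 3.
So 4 of 7 voters prefer Apollo to Juno.

4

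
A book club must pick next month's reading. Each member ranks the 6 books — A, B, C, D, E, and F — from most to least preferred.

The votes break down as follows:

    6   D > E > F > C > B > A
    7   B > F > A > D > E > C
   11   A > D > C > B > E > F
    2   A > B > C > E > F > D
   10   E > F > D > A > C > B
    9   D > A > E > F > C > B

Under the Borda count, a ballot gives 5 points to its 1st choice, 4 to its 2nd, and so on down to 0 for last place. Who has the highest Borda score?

D

Borda scores:
  A: 6·0 + 7·3 + 11·5 + 2·5 + 10·2 + 9·4 = 142
  B: 6·1 + 7·5 + 11·2 + 2·4 + 10·0 + 9·0 = 71
  C: 6·2 + 7·0 + 11·3 + 2·3 + 10·1 + 9·1 = 70
  D: 6·5 + 7·2 + 11·4 + 2·0 + 10·3 + 9·5 = 163
  E: 6·4 + 7·1 + 11·1 + 2·2 + 10·5 + 9·3 = 123
  F: 6·3 + 7·4 + 11·0 + 2·1 + 10·4 + 9·2 = 106
D has the highest total.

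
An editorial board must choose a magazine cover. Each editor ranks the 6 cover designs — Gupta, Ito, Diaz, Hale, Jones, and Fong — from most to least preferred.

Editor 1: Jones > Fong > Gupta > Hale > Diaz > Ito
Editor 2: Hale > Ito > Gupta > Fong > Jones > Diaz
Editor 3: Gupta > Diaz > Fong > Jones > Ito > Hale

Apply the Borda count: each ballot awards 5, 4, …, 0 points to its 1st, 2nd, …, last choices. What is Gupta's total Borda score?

11

Borda scores:
  Gupta: 3 + 3 + 5 = 11
  Ito: 0 + 4 + 1 = 5
  Diaz: 1 + 0 + 4 = 5
  Hale: 2 + 5 + 0 = 7
  Jones: 5 + 1 + 2 = 8
  Fong: 4 + 2 + 3 = 9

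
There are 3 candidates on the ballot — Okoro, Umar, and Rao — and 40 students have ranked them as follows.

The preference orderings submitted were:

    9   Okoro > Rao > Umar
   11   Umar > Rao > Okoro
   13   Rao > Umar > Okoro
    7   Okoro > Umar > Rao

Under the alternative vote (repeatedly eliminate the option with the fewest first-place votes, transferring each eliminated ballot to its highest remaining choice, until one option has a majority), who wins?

Round 1: Okoro 16, Rao 13, Umar 11. Umar has the fewest and is eliminated.
Round 2: Rao 24, Okoro 16. Rao has a majority.

Rao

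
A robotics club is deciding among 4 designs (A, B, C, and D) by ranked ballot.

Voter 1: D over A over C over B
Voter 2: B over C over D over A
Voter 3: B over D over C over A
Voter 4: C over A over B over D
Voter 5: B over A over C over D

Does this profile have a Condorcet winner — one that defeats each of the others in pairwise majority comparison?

Yes

Head-to-head results (5 voters total):
A vs B: B wins 3–2.
A vs C: C wins 3–2.
A vs D: D wins 3–2.
B vs C: B wins 3–2.
B vs D: B wins 4–1.
C vs D: C wins 3–2.
B beats each rival — A (3–2), C (3–2), D (4–1) — so B is the Condorcet winner.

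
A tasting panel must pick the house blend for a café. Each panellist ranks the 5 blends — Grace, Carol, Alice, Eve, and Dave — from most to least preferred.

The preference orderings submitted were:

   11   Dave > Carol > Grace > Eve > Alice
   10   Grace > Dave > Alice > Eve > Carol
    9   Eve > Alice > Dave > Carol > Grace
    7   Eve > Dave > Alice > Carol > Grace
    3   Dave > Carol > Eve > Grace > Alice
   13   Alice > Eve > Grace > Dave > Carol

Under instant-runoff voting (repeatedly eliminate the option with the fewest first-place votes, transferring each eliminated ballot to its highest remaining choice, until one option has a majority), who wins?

Eve

Round 1: Eve 16, Dave 14, Alice 13, Grace 10, Carol 0. Carol has the fewest and is eliminated.
Round 2: Eve 16, Dave 14, Alice 13, Grace 10. Grace has the fewest and is eliminated.
Round 3: Dave 24, Eve 16, Alice 13. Alice has the fewest and is eliminated.
Round 4: Eve 29, Dave 24. Eve has a majority.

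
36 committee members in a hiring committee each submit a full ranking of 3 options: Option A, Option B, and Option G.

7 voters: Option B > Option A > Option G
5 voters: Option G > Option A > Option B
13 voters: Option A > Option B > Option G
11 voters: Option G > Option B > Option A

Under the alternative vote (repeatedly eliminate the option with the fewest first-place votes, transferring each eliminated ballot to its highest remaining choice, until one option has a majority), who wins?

Option A

Round 1: Option G 16, Option A 13, Option B 7. Option B has the fewest and is eliminated.
Round 2: Option A 20, Option G 16. Option A has a majority.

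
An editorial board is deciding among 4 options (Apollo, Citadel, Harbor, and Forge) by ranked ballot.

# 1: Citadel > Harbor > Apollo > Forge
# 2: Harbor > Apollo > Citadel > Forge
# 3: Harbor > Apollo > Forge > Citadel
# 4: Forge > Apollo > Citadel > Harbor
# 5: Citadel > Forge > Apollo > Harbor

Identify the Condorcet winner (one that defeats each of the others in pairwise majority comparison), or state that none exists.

No Condorcet winner

Head-to-head results (5 voters total):
Apollo vs Citadel: Apollo wins 3–2.
Apollo vs Harbor: Harbor wins 3–2.
Apollo vs Forge: Apollo wins 3–2.
Citadel vs Harbor: Citadel wins 3–2.
Citadel vs Forge: Citadel wins 3–2.
Harbor vs Forge: Harbor wins 3–2.
No candidate beats all others: Apollo beats Citadel beats Harbor beats Apollo, a majority cycle.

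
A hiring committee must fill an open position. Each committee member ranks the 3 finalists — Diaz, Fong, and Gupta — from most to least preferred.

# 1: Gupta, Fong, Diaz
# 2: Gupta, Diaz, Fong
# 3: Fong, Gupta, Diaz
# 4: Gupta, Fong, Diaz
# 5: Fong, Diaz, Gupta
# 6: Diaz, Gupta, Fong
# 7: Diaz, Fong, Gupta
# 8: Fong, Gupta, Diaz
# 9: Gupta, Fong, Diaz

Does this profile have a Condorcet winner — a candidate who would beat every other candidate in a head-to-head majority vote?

Yes

Head-to-head results (9 voters total):
Diaz vs Fong: Fong wins 6–3.
Diaz vs Gupta: Gupta wins 6–3.
Fong vs Gupta: Gupta wins 5–4.
Gupta beats each rival — Diaz (6–3), Fong (5–4) — so Gupta is the Condorcet winner.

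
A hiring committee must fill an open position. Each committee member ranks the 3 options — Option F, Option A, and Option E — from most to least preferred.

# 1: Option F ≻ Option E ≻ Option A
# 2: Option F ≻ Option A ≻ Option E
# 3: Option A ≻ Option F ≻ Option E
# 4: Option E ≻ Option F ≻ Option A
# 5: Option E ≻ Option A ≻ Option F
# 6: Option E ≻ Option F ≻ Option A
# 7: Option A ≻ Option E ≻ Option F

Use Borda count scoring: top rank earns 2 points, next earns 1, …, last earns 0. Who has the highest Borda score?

Borda scores:
  Option F: 2 + 2 + 1 + 1 + 0 + 1 + 0 = 7
  Option A: 0 + 1 + 2 + 0 + 1 + 0 + 2 = 6
  Option E: 1 + 0 + 0 + 2 + 2 + 2 + 1 = 8
Option E has the highest total.

Option E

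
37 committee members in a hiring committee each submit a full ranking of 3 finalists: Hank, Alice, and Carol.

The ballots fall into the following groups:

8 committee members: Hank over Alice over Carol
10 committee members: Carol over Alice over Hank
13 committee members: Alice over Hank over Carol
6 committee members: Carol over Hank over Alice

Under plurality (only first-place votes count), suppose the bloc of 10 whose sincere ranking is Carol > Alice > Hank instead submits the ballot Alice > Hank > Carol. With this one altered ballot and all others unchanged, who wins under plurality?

First-place totals with the altered ballot: Hank 8, Alice 23, Carol 6.
The switch changes the winner from Carol to Alice.

Alice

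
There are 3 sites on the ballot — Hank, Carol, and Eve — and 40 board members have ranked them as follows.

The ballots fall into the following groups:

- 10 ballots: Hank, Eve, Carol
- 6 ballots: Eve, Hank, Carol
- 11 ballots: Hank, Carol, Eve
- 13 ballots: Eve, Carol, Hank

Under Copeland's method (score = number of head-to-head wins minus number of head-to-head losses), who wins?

Hank

Pairwise results:
  Hank vs Carol: Hank wins 27–13.
  Hank vs Eve: Hank wins 21–19.
  Carol vs Eve: Eve wins 29–11.
Copeland scores (wins − losses):
  Hank: 2 − 0 = 2
  Carol: 0 − 2 = -2
  Eve: 1 − 1 = 0
Hank has the best Copeland score.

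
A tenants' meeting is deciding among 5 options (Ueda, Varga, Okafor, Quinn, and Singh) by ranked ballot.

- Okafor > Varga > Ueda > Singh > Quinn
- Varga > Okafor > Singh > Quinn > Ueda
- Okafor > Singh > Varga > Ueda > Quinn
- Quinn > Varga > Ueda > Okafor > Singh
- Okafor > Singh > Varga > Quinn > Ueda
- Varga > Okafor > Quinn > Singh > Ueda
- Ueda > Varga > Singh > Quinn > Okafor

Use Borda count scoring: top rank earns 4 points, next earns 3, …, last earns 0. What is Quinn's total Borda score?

Borda scores:
  Ueda: 2 + 0 + 1 + 2 + 0 + 0 + 4 = 9
  Varga: 3 + 4 + 2 + 3 + 2 + 4 + 3 = 21
  Okafor: 4 + 3 + 4 + 1 + 4 + 3 + 0 = 19
  Quinn: 0 + 1 + 0 + 4 + 1 + 2 + 1 = 9
  Singh: 1 + 2 + 3 + 0 + 3 + 1 + 2 = 12

9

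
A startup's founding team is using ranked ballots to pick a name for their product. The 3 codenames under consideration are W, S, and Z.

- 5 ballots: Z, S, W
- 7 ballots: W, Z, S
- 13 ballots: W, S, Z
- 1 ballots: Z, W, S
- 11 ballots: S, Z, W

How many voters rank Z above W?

Ballots ranking Z above W: 5+1+11 = 17.
Ballots ranking W above Z: 7+13 = 20.
So 17 of 37 voters prefer Z to W.

17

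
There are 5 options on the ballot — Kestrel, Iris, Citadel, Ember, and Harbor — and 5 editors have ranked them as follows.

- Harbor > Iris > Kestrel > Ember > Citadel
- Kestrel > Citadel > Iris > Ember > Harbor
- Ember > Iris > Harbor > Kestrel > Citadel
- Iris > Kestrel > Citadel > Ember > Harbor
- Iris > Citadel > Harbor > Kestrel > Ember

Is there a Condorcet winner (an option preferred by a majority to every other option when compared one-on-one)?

Head-to-head results (5 voters total):
Kestrel vs Iris: Iris wins 4–1.
Kestrel vs Citadel: Kestrel wins 4–1.
Kestrel vs Ember: Kestrel wins 4–1.
Kestrel vs Harbor: Harbor wins 3–2.
Iris vs Citadel: Iris wins 4–1.
Iris vs Ember: Iris wins 4–1.
Iris vs Harbor: Iris wins 4–1.
Citadel vs Ember: Citadel wins 3–2.
Citadel vs Harbor: Citadel wins 3–2.
Ember vs Harbor: Ember wins 3–2.
Iris beats each rival — Kestrel (4–1), Citadel (4–1), Ember (4–1), Harbor (4–1) — so Iris is the Condorcet winner.

Yes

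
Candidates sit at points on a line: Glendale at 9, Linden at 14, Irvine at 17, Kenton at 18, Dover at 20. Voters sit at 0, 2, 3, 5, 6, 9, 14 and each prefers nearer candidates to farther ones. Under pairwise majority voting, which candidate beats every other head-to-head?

Glendale

With single-peaked preferences on a line, the Condorcet winner is the candidate closest to the median voter.
The median voter (position 5) is closest to Glendale at 9.
Check: Glendale vs Dover — voters closer to Glendale: 7 of 7.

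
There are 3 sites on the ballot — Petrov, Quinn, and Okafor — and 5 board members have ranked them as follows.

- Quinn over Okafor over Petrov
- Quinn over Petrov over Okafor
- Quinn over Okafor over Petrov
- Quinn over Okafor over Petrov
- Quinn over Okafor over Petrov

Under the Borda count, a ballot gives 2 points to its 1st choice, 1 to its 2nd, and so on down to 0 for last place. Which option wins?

Borda scores:
  Petrov: 0 + 1 + 0 + 0 + 0 = 1
  Quinn: 2 + 2 + 2 + 2 + 2 = 10
  Okafor: 1 + 0 + 1 + 1 + 1 = 4
Quinn has the highest total.

Quinn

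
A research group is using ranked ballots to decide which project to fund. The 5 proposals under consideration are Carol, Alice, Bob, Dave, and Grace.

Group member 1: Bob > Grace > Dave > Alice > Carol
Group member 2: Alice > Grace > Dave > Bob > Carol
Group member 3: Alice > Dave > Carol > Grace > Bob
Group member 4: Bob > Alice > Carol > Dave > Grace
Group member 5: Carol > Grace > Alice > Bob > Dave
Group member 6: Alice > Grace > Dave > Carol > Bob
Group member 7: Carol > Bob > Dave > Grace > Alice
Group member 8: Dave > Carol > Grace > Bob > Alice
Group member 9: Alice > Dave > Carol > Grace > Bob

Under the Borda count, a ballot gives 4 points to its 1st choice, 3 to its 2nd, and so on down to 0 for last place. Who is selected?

Alice

Borda scores:
  Carol: 0 + 0 + 2 + 2 + 4 + 1 + 4 + 3 + 2 = 18
  Alice: 1 + 4 + 4 + 3 + 2 + 4 + 0 + 0 + 4 = 22
  Bob: 4 + 1 + 0 + 4 + 1 + 0 + 3 + 1 + 0 = 14
  Dave: 2 + 2 + 3 + 1 + 0 + 2 + 2 + 4 + 3 = 19
  Grace: 3 + 3 + 1 + 0 + 3 + 3 + 1 + 2 + 1 = 17
Alice has the highest total.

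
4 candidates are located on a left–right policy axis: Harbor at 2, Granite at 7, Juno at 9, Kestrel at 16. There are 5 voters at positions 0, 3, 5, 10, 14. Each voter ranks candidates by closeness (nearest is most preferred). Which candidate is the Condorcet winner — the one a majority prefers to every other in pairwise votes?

Granite

With single-peaked preferences on a line, the Condorcet winner is the candidate closest to the median voter.
The median voter (position 5) is closest to Granite at 7.
Check: Granite vs Kestrel — voters closer to Granite: 4 of 5.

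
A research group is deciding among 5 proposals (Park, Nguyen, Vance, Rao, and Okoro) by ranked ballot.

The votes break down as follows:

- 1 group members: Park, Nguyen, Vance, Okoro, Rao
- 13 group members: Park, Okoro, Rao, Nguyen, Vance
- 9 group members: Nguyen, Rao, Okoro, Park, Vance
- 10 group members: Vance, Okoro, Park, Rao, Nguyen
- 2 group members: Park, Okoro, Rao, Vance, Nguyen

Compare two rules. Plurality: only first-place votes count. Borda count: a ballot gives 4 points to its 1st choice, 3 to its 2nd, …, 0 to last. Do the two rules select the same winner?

Plurality first-place counts: Park 16, Nguyen 9, Vance 10, Rao 0, Okoro 0 → Park.
Borda totals: Park 93, Nguyen 52, Vance 44, Rao 67, Okoro 94 → Okoro.
The two rules disagree: plurality picks Park, Borda picks Okoro.

No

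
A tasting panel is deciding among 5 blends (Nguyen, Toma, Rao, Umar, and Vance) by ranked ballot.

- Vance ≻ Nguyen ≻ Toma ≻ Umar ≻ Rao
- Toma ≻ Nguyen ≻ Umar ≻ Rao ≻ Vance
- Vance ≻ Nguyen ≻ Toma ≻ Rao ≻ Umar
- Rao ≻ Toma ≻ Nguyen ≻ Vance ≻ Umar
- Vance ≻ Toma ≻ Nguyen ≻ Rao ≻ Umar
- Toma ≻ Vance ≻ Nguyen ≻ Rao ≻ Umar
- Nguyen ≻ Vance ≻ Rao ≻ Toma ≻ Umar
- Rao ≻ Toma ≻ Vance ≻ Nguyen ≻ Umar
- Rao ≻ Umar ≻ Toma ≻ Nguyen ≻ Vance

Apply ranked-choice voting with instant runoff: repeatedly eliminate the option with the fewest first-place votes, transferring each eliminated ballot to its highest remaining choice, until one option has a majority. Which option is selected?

Round 1: Rao 3, Vance 3, Toma 2, Nguyen 1, Umar 0. Umar has the fewest and is eliminated.
Round 2: Rao 3, Vance 3, Toma 2, Nguyen 1. Nguyen has the fewest and is eliminated.
Round 3: Vance 4, Rao 3, Toma 2. Toma has the fewest and is eliminated.
Round 4: Vance 5, Rao 4. Vance has a majority.

Vance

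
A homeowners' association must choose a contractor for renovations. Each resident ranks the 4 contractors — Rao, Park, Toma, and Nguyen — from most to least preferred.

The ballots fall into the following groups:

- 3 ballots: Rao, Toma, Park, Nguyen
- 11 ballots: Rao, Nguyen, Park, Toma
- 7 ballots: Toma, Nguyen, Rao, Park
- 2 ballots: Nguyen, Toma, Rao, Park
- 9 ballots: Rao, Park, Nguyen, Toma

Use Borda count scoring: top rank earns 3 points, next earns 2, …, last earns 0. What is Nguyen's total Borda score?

51

Borda scores:
  Rao: 3·3 + 11·3 + 7·1 + 2·1 + 9·3 = 78
  Park: 3·1 + 11·1 + 7·0 + 2·0 + 9·2 = 32
  Toma: 3·2 + 11·0 + 7·3 + 2·2 + 9·0 = 31
  Nguyen: 3·0 + 11·2 + 7·2 + 2·3 + 9·1 = 51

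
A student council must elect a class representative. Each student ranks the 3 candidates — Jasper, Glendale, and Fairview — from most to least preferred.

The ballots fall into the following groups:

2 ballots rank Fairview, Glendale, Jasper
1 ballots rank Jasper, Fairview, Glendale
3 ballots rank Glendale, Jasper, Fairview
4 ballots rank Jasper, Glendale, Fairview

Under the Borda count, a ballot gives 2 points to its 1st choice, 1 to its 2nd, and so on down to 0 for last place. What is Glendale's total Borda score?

12

Borda scores:
  Jasper: 2·0 + 2 + 3·1 + 4·2 = 13
  Glendale: 2·1 + 0 + 3·2 + 4·1 = 12
  Fairview: 2·2 + 1 + 3·0 + 4·0 = 5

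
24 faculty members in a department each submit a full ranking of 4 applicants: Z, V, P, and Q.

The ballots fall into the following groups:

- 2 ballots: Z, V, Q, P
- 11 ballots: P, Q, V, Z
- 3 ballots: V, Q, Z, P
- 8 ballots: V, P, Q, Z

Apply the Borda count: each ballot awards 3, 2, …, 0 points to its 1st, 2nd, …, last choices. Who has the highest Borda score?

P

Borda scores:
  Z: 2·3 + 11·0 + 3·1 + 8·0 = 9
  V: 2·2 + 11·1 + 3·3 + 8·3 = 48
  P: 2·0 + 11·3 + 3·0 + 8·2 = 49
  Q: 2·1 + 11·2 + 3·2 + 8·1 = 38
P has the highest total.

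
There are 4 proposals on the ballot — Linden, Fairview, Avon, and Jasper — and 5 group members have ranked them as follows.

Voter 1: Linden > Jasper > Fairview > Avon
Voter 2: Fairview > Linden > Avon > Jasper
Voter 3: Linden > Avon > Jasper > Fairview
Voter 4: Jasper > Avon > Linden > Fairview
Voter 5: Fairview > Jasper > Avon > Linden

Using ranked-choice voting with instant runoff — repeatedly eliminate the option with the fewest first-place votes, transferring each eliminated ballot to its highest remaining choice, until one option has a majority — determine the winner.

Round 1: Linden 2, Fairview 2, Jasper 1, Avon 0. Avon has the fewest and is eliminated.
Round 2: Linden 2, Fairview 2, Jasper 1. Jasper has the fewest and is eliminated.
Round 3: Linden 3, Fairview 2. Linden has a majority.

Linden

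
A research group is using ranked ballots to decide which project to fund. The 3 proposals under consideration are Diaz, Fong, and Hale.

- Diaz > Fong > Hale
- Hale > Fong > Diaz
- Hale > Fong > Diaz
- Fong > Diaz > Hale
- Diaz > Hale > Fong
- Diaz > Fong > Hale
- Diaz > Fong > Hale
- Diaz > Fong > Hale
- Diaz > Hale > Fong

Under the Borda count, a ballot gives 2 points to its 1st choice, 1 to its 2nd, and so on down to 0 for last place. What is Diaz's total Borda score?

13

Borda scores:
  Diaz: 2 + 0 + 0 + 1 + 2 + 2 + 2 + 2 + 2 = 13
  Fong: 1 + 1 + 1 + 2 + 0 + 1 + 1 + 1 + 0 = 8
  Hale: 0 + 2 + 2 + 0 + 1 + 0 + 0 + 0 + 1 = 6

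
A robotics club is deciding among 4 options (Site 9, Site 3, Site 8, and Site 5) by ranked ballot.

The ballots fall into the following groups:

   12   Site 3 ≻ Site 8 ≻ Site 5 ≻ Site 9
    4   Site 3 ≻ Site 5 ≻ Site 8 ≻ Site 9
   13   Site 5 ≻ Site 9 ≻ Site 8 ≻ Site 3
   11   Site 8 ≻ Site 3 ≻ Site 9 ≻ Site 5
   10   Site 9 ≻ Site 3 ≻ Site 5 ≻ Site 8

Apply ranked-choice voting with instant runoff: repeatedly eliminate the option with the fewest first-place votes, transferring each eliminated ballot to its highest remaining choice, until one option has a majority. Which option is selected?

Site 3

Round 1: Site 3 16, Site 5 13, Site 8 11, Site 9 10. Site 9 has the fewest and is eliminated.
Round 2: Site 3 26, Site 5 13, Site 8 11. Site 3 has a majority.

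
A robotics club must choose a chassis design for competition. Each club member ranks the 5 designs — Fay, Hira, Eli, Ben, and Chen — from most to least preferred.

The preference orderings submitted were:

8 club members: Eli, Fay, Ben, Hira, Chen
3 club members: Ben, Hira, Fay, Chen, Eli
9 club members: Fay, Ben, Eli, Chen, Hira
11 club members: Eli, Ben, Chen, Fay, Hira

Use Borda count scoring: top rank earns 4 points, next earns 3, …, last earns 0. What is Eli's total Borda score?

Borda scores:
  Fay: 8·3 + 3·2 + 9·4 + 11·1 = 77
  Hira: 8·1 + 3·3 + 9·0 + 11·0 = 17
  Eli: 8·4 + 3·0 + 9·2 + 11·4 = 94
  Ben: 8·2 + 3·4 + 9·3 + 11·3 = 88
  Chen: 8·0 + 3·1 + 9·1 + 11·2 = 34

94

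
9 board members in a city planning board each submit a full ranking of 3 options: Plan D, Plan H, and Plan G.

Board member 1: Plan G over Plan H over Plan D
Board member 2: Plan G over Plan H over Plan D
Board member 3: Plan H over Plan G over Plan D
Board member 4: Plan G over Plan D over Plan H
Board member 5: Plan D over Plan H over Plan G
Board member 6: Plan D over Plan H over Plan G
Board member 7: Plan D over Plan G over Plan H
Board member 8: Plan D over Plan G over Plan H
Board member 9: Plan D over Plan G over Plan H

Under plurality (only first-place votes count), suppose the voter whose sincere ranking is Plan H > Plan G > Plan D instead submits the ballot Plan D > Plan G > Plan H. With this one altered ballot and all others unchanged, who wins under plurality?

Plan D

First-place totals with the altered ballot: Plan D 6, Plan H 0, Plan G 3.
The winner is unchanged: still Plan D.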